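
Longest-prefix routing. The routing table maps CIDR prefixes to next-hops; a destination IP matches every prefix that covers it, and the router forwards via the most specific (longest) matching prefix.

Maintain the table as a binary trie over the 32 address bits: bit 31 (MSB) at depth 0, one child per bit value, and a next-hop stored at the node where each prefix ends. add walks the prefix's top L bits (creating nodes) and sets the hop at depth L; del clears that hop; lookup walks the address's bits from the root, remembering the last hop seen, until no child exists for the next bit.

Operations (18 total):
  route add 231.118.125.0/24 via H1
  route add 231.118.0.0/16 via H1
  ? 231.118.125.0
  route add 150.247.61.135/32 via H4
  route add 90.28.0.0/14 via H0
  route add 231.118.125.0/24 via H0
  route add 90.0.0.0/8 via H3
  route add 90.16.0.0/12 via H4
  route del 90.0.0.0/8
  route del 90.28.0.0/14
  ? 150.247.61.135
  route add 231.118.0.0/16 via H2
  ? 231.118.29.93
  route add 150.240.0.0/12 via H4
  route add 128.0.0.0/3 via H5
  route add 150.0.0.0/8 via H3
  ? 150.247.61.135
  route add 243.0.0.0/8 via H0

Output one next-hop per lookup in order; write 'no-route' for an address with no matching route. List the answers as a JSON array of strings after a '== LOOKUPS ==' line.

Process each operation:
  + 231.118.125.0/24 (H1) depth=24
  + 231.118.0.0/16 (H1) depth=16
  Q 231.118.125.0: descend 111001110111011001111101 ; hops seen [H1,H1] ; pick H1
  + 150.247.61.135/32 (H4) depth=32
  + 90.28.0.0/14 (H0) depth=14
  + 231.118.125.0/24 (H0) depth=24
  + 90.0.0.0/8 (H3) depth=8
  + 90.16.0.0/12 (H4) depth=12
  - 90.0.0.0/8 clear@8
  - 90.28.0.0/14 clear@14
  Q 150.247.61.135: descend 10010110111101110011110110000111 ; hops seen [H4] ; pick H4
  + 231.118.0.0/16 (H2) depth=16
  Q 231.118.29.93: descend 11100111011101100 ; hops seen [H2] ; pick H2
  + 150.240.0.0/12 (H4) depth=12
  + 128.0.0.0/3 (H5) depth=3
  + 150.0.0.0/8 (H3) depth=8
  Q 150.247.61.135: descend 10010110111101110011110110000111 ; hops seen [H5,H3,H4,H4] ; pick H4
  + 243.0.0.0/8 (H0) depth=8

== LOOKUPS ==
["H1","H4","H2","H4"]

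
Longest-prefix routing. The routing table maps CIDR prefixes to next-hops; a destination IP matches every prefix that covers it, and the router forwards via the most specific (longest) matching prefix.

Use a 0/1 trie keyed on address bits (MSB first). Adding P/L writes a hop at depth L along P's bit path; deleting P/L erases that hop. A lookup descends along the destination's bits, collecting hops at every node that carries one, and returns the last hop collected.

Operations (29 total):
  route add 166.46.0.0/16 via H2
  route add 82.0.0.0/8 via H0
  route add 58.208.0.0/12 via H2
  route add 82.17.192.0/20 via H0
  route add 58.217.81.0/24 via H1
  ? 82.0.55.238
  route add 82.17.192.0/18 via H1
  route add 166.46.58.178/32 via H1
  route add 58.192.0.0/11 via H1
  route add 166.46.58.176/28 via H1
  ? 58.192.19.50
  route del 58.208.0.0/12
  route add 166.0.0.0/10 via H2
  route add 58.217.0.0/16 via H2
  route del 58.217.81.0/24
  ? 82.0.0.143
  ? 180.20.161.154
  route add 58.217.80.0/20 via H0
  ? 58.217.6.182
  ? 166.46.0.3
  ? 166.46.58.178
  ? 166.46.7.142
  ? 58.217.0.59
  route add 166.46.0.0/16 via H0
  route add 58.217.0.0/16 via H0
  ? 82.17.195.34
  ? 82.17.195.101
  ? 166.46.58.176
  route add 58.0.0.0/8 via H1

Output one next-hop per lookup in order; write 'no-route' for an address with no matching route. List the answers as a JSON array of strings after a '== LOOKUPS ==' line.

Process each operation:
  + 166.46.0.0/16 (H2) depth=16
  + 82.0.0.0/8 (H0) depth=8
  + 58.208.0.0/12 (H2) depth=12
  + 82.17.192.0/20 (H0) depth=20
  + 58.217.81.0/24 (H1) depth=24
  lookup 82.0.55.238: bits 01010010000 walk d0:-→d1:-→d2:-→d3:-→d4:-→d5:-→d6:-→d7:-→d8:H0→d9:-→d10:-→d11:- -> H0
  + 82.17.192.0/18 (H1) depth=18
  + 166.46.58.178/32 (H1) depth=32
  + 58.192.0.0/11 (H1) depth=11
  + 166.46.58.176/28 (H1) depth=28
  lookup 58.192.19.50: bits 00111010110 walk d0:-→d1:-→d2:-→d3:-→d4:-→d5:-→d6:-→d7:-→d8:-→d9:-→d10:-→d11:H1 -> H1
  del 58.208.0.0/12 (clear depth 12)
  + 166.0.0.0/10 (H2) depth=10
  + 58.217.0.0/16 (H2) depth=16
  del 58.217.81.0/24 (clear depth 24)
  lookup 82.0.0.143: bits 01010010000 walk d0:-→d1:-→d2:-→d3:-→d4:-→d5:-→d6:-→d7:-→d8:H0→d9:-→d10:-→d11:- -> H0
  lookup 180.20.161.154: bits 101 walk d0:-→d1:-→d2:-→d3:- -> no-route
  + 58.217.80.0/20 (H0) depth=20
  lookup 58.217.6.182: bits 00111010110110010 walk d0:-→d1:-→d2:-→d3:-→d4:-→d5:-→d6:-→d7:-→d8:-→d9:-→d10:-→d11:H1→d12:-→d13:-→d14:-→d15:-→d16:H2→d17:- -> H2
  lookup 166.46.0.3: bits 101001100010111000 walk d0:-→d1:-→d2:-→d3:-→d4:-→d5:-→d6:-→d7:-→d8:-→d9:-→d10:H2→d11:-→d12:-→d13:-→d14:-→d15:-→d16:H2→d17:-→d18:- -> H2
  lookup 166.46.58.178: bits 10100110001011100011101010110010 walk d0:-→d1:-→d2:-→d3:-→d4:-→d5:-→d6:-→d7:-→d8:-→d9:-→d10:H2→d11:-→d12:-→d13:-→d14:-→d15:-→d16:H2→d17:-→d18:-→d19:-→d20:-→d21:-→d22:-→d23:-→d24:-→d25:-→d26:-→d27:-→d28:H1→d29:-→d30:-→d31:-→d32:H1 -> H1
  lookup 166.46.7.142: bits 101001100010111000 walk d0:-→d1:-→d2:-→d3:-→d4:-→d5:-→d6:-→d7:-→d8:-→d9:-→d10:H2→d11:-→d12:-→d13:-→d14:-→d15:-→d16:H2→d17:-→d18:- -> H2
  lookup 58.217.0.59: bits 00111010110110010 walk d0:-→d1:-→d2:-→d3:-→d4:-→d5:-→d6:-→d7:-→d8:-→d9:-→d10:-→d11:H1→d12:-→d13:-→d14:-→d15:-→d16:H2→d17:- -> H2
  + 166.46.0.0/16 (H0) depth=16
  + 58.217.0.0/16 (H0) depth=16
  lookup 82.17.195.34: bits 01010010000100011100 walk d0:-→d1:-→d2:-→d3:-→d4:-→d5:-→d6:-→d7:-→d8:H0→d9:-→d10:-→d11:-→d12:-→d13:-→d14:-→d15:-→d16:-→d17:-→d18:H1→d19:-→d20:H0 -> H0
  lookup 82.17.195.101: bits 01010010000100011100 walk d0:-→d1:-→d2:-→d3:-→d4:-→d5:-→d6:-→d7:-→d8:H0→d9:-→d10:-→d11:-→d12:-→d13:-→d14:-→d15:-→d16:-→d17:-→d18:H1→d19:-→d20:H0 -> H0
  lookup 166.46.58.176: bits 101001100010111000111010101100 walk d0:-→d1:-→d2:-→d3:-→d4:-→d5:-→d6:-→d7:-→d8:-→d9:-→d10:H2→d11:-→d12:-→d13:-→d14:-→d15:-→d16:H0→d17:-→d18:-→d19:-→d20:-→d21:-→d22:-→d23:-→d24:-→d25:-→d26:-→d27:-→d28:H1→d29:-→d30:- -> H1
  + 58.0.0.0/8 (H1) depth=8

== LOOKUPS ==
["H0","H1","H0","no-route","H2","H2","H1","H2","H2","H0","H0","H1"]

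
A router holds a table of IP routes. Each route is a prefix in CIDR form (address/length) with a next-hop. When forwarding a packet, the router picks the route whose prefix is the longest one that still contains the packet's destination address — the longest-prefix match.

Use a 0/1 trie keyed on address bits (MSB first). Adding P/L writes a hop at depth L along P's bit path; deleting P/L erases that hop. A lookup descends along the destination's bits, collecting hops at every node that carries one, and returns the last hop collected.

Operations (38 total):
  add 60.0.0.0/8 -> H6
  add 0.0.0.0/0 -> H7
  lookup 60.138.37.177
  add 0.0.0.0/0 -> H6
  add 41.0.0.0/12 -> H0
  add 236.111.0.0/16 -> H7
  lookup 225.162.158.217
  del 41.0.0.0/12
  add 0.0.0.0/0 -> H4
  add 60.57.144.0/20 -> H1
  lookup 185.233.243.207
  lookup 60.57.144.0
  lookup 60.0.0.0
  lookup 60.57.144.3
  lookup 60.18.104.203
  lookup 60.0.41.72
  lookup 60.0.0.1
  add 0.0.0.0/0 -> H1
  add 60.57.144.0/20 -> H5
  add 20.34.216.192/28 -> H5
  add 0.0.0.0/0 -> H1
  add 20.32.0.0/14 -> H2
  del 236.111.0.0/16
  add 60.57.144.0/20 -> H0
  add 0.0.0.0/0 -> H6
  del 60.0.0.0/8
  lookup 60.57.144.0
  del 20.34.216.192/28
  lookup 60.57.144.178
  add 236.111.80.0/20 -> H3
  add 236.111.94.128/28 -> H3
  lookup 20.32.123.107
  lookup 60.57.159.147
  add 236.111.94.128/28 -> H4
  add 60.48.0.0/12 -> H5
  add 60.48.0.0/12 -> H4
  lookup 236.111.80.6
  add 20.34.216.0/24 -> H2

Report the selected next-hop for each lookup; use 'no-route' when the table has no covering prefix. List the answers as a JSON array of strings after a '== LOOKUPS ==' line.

Trace:
  add 60.0.0.0/8 -> H6 at depth 8
  add 0.0.0.0/0 -> H7 at depth 0
  ? 60.138.37.177  path d0:H7→d1:-→d2:-→d3:-→d4:-→d5:-→d6:-→d7:-→d8:H6  best=H6
  add 0.0.0.0/0 -> H6 at depth 0
  add 41.0.0.0/12 -> H0 at depth 12
  add 236.111.0.0/16 -> H7 at depth 16
  ? 225.162.158.217  path d0:H6→d1:-→d2:-→d3:-→d4:-  best=H6
  del 41.0.0.0/12 (clear depth 12)
  add 0.0.0.0/0 -> H4 at depth 0
  add 60.57.144.0/20 -> H1 at depth 20
  ? 185.233.243.207  path d0:H4→d1:-  best=H4
  ? 60.57.144.0  path d0:H4→d1:-→d2:-→d3:-→d4:-→d5:-→d6:-→d7:-→d8:H6→d9:-→d10:-→d11:-→d12:-→d13:-→d14:-→d15:-→d16:-→d17:-→d18:-→d19:-→d20:H1  best=H1
  ? 60.0.0.0  path d0:H4→d1:-→d2:-→d3:-→d4:-→d5:-→d6:-→d7:-→d8:H6→d9:-→d10:-  best=H6
  ? 60.57.144.3  path d0:H4→d1:-→d2:-→d3:-→d4:-→d5:-→d6:-→d7:-→d8:H6→d9:-→d10:-→d11:-→d12:-→d13:-→d14:-→d15:-→d16:-→d17:-→d18:-→d19:-→d20:H1  best=H1
  ? 60.18.104.203  path d0:H4→d1:-→d2:-→d3:-→d4:-→d5:-→d6:-→d7:-→d8:H6→d9:-→d10:-  best=H6
  ? 60.0.41.72  path d0:H4→d1:-→d2:-→d3:-→d4:-→d5:-→d6:-→d7:-→d8:H6→d9:-→d10:-  best=H6
  ? 60.0.0.1  path d0:H4→d1:-→d2:-→d3:-→d4:-→d5:-→d6:-→d7:-→d8:H6→d9:-→d10:-  best=H6
  add 0.0.0.0/0 -> H1 at depth 0
  add 60.57.144.0/20 -> H5 at depth 20
  add 20.34.216.192/28 -> H5 at depth 28
  add 0.0.0.0/0 -> H1 at depth 0
  add 20.32.0.0/14 -> H2 at depth 14
  del 236.111.0.0/16 (clear depth 16)
  add 60.57.144.0/20 -> H0 at depth 20
  add 0.0.0.0/0 -> H6 at depth 0
  del 60.0.0.0/8 (clear depth 8)
  ? 60.57.144.0  path d0:H6→d1:-→d2:-→d3:-→d4:-→d5:-→d6:-→d7:-→d8:-→d9:-→d10:-→d11:-→d12:-→d13:-→d14:-→d15:-→d16:-→d17:-→d18:-→d19:-→d20:H0  best=H0
  del 20.34.216.192/28 (clear depth 28)
  ? 60.57.144.178  path d0:H6→d1:-→d2:-→d3:-→d4:-→d5:-→d6:-→d7:-→d8:-→d9:-→d10:-→d11:-→d12:-→d13:-→d14:-→d15:-→d16:-→d17:-→d18:-→d19:-→d20:H0  best=H0
  add 236.111.80.0/20 -> H3 at depth 20
  add 236.111.94.128/28 -> H3 at depth 28
  ? 20.32.123.107  path d0:H6→d1:-→d2:-→d3:-→d4:-→d5:-→d6:-→d7:-→d8:-→d9:-→d10:-→d11:-→d12:-→d13:-→d14:H2  best=H2
  ? 60.57.159.147  path d0:H6→d1:-→d2:-→d3:-→d4:-→d5:-→d6:-→d7:-→d8:-→d9:-→d10:-→d11:-→d12:-→d13:-→d14:-→d15:-→d16:-→d17:-→d18:-→d19:-→d20:H0  best=H0
  add 236.111.94.128/28 -> H4 at depth 28
  add 60.48.0.0/12 -> H5 at depth 12
  add 60.48.0.0/12 -> H4 at depth 12
  ? 236.111.80.6  path d0:H6→d1:-→d2:-→d3:-→d4:-→d5:-→d6:-→d7:-→d8:-→d9:-→d10:-→d11:-→d12:-→d13:-→d14:-→d15:-→d16:-→d17:-→d18:-→d19:-→d20:H3  best=H3
  add 20.34.216.0/24 -> H2 at depth 24

== LOOKUPS ==
["H6","H6","H4","H1","H6","H1","H6","H6","H6","H0","H0","H2","H0","H3"]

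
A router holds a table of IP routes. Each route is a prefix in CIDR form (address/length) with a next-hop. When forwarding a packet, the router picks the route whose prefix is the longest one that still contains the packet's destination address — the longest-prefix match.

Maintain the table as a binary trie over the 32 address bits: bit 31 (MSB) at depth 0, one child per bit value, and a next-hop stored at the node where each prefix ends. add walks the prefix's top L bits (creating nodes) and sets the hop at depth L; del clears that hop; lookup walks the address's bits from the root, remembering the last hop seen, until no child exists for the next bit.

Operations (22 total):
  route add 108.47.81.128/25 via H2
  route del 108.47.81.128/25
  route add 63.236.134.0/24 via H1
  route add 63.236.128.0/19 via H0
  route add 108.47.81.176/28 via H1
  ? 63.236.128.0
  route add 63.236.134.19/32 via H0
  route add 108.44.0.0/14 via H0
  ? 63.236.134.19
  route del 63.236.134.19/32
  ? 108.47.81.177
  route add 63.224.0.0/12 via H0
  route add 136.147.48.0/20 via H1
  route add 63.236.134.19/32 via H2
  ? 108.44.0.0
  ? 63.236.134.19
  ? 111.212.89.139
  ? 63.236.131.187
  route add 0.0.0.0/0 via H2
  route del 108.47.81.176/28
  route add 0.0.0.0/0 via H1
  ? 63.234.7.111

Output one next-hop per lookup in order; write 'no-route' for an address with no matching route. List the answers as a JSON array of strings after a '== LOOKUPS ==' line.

Trace:
  + 108.47.81.128/25 (H2) depth=25
  del 108.47.81.128/25 (clear depth 25)
  + 63.236.134.0/24 (H1) depth=24
  + 63.236.128.0/19 (H0) depth=19
  + 108.47.81.176/28 (H1) depth=28
  Q 63.236.128.0: descend 001111111110110010000 ; hops seen [H0] ; pick H0
  + 63.236.134.19/32 (H0) depth=32
  + 108.44.0.0/14 (H0) depth=14
  Q 63.236.134.19: descend 00111111111011001000011000010011 ; hops seen [H0,H1,H0] ; pick H0
  del 63.236.134.19/32 (clear depth 32)
  Q 108.47.81.177: descend 0110110000101111010100011011 ; hops seen [H0,H1] ; pick H1
  + 63.224.0.0/12 (H0) depth=12
  + 136.147.48.0/20 (H1) depth=20
  + 63.236.134.19/32 (H2) depth=32
  Q 108.44.0.0: descend 01101100001011 ; hops seen [H0] ; pick H0
  Q 63.236.134.19: descend 00111111111011001000011000010011 ; hops seen [H0,H0,H1,H2] ; pick H2
  Q 111.212.89.139: descend 011011 ; hops seen [∅] ; pick no-route
  Q 63.236.131.187: descend 001111111110110010000 ; hops seen [H0,H0] ; pick H0
  + 0.0.0.0/0 (H2) depth=0
  del 108.47.81.176/28 (clear depth 28)
  + 0.0.0.0/0 (H1) depth=0
  Q 63.234.7.111: descend 0011111111101 ; hops seen [H1,H0] ; pick H0

== LOOKUPS ==
["H0","H0","H1","H0","H2","no-route","H0","H0"]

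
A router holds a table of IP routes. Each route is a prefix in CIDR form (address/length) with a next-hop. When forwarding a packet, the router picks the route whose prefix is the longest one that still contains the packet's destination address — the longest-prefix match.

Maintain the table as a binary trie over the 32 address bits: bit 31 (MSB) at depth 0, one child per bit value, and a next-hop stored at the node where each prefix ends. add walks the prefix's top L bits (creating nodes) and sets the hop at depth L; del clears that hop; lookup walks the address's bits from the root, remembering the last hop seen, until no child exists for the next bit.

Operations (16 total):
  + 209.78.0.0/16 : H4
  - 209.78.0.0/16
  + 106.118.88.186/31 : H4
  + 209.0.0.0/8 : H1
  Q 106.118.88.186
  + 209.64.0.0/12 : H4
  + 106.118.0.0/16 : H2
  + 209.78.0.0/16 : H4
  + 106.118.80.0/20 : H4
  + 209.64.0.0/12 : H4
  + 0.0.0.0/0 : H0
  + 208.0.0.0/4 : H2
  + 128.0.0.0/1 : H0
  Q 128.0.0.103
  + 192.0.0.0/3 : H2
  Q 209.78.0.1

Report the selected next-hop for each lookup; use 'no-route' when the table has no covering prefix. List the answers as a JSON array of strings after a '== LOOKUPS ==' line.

Apply in order:
  add 209.78.0.0/16 -> H4 at depth 16
  del 209.78.0.0/16 (clear depth 16)
  add 106.118.88.186/31 -> H4 at depth 31
  add 209.0.0.0/8 -> H1 at depth 8
  ? 106.118.88.186  path d0:-→d1:-→d2:-→d3:-→d4:-→d5:-→d6:-→d7:-→d8:-→d9:-→d10:-→d11:-→d12:-→d13:-→d14:-→d15:-→d16:-→d17:-→d18:-→d19:-→d20:-→d21:-→d22:-→d23:-→d24:-→d25:-→d26:-→d27:-→d28:-→d29:-→d30:-→d31:H4  best=H4
  add 209.64.0.0/12 -> H4 at depth 12
  add 106.118.0.0/16 -> H2 at depth 16
  add 209.78.0.0/16 -> H4 at depth 16
  add 106.118.80.0/20 -> H4 at depth 20
  add 209.64.0.0/12 -> H4 at depth 12
  add 0.0.0.0/0 -> H0 at depth 0
  add 208.0.0.0/4 -> H2 at depth 4
  add 128.0.0.0/1 -> H0 at depth 1
  ? 128.0.0.103  path d0:H0→d1:H0  best=H0
  add 192.0.0.0/3 -> H2 at depth 3
  ? 209.78.0.1  path d0:H0→d1:H0→d2:-→d3:H2→d4:H2→d5:-→d6:-→d7:-→d8:H1→d9:-→d10:-→d11:-→d12:H4→d13:-→d14:-→d15:-→d16:H4  best=H4

== LOOKUPS ==
["H4","H0","H4"]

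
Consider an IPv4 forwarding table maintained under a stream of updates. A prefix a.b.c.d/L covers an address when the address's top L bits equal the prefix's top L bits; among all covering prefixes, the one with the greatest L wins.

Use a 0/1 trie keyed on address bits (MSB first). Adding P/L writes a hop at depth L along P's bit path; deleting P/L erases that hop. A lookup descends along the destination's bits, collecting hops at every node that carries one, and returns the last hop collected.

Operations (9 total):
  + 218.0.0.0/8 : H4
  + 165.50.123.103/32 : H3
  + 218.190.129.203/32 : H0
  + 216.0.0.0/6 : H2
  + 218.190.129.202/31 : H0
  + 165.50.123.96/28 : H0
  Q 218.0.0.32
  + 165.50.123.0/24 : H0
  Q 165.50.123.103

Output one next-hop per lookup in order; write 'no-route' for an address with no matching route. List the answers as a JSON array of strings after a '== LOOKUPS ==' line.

Apply in order:
  add 218.0.0.0/8 -> H4 at depth 8
  add 165.50.123.103/32 -> H3 at depth 32
  add 218.190.129.203/32 -> H0 at depth 32
  add 216.0.0.0/6 -> H2 at depth 6
  add 218.190.129.202/31 -> H0 at depth 31
  add 165.50.123.96/28 -> H0 at depth 28
  ? 218.0.0.32  path d0:-→d1:-→d2:-→d3:-→d4:-→d5:-→d6:H2→d7:-→d8:H4  best=H4
  add 165.50.123.0/24 -> H0 at depth 24
  ? 165.50.123.103  path d0:-→d1:-→d2:-→d3:-→d4:-→d5:-→d6:-→d7:-→d8:-→d9:-→d10:-→d11:-→d12:-→d13:-→d14:-→d15:-→d16:-→d17:-→d18:-→d19:-→d20:-→d21:-→d22:-→d23:-→d24:H0→d25:-→d26:-→d27:-→d28:H0→d29:-→d30:-→d31:-→d32:H3  best=H3

== LOOKUPS ==
["H4","H3"]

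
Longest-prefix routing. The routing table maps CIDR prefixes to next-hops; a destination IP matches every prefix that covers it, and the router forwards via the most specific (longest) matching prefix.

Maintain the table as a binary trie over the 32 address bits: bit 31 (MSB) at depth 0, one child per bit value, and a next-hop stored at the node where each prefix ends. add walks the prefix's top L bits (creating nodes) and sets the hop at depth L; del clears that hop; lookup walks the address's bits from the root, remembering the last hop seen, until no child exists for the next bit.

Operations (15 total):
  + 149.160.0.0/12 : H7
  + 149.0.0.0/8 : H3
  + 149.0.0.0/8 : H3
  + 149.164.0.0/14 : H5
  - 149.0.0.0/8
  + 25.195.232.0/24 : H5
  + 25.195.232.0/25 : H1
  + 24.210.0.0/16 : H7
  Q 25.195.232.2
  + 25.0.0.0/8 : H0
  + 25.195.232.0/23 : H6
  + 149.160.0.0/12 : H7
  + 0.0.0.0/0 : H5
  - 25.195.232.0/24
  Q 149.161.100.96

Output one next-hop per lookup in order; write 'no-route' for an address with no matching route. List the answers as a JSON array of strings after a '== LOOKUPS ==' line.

Trace:
  add 149.160.0.0/12 -> H7 at depth 12
  add 149.0.0.0/8 -> H3 at depth 8
  add 149.0.0.0/8 -> H3 at depth 8
  add 149.164.0.0/14 -> H5 at depth 14
  del 149.0.0.0/8 (clear depth 8)
  add 25.195.232.0/24 -> H5 at depth 24
  add 25.195.232.0/25 -> H1 at depth 25
  add 24.210.0.0/16 -> H7 at depth 16
  lookup 25.195.232.2: bits 0001100111000011111010000 walk d0:-→d1:-→d2:-→d3:-→d4:-→d5:-→d6:-→d7:-→d8:-→d9:-→d10:-→d11:-→d12:-→d13:-→d14:-→d15:-→d16:-→d17:-→d18:-→d19:-→d20:-→d21:-→d22:-→d23:-→d24:H5→d25:H1 -> H1
  add 25.0.0.0/8 -> H0 at depth 8
  add 25.195.232.0/23 -> H6 at depth 23
  add 149.160.0.0/12 -> H7 at depth 12
  add 0.0.0.0/0 -> H5 at depth 0
  del 25.195.232.0/24 (clear depth 24)
  lookup 149.161.100.96: bits 1001010110100 walk d0:H5→d1:-→d2:-→d3:-→d4:-→d5:-→d6:-→d7:-→d8:-→d9:-→d10:-→d11:-→d12:H7→d13:- -> H7

== LOOKUPS ==
["H1","H7"]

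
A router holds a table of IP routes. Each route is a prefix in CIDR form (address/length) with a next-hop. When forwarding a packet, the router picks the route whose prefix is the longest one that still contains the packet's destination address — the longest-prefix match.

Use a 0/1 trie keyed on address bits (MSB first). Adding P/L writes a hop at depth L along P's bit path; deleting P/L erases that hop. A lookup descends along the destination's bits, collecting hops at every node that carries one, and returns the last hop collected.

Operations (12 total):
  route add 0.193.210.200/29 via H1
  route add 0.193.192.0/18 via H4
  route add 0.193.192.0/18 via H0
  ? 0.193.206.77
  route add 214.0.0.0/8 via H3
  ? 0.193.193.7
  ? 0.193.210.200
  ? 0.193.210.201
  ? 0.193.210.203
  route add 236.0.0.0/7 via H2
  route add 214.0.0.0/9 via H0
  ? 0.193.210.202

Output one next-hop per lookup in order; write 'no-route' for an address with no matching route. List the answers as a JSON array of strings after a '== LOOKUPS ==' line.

Process each operation:
  add 0.193.210.200/29 -> H1 at depth 29
  add 0.193.192.0/18 -> H4 at depth 18
  add 0.193.192.0/18 -> H0 at depth 18
  ? 0.193.206.77  path d0:-→d1:-→d2:-→d3:-→d4:-→d5:-→d6:-→d7:-→d8:-→d9:-→d10:-→d11:-→d12:-→d13:-→d14:-→d15:-→d16:-→d17:-→d18:H0→d19:-  best=H0
  add 214.0.0.0/8 -> H3 at depth 8
  ? 0.193.193.7  path d0:-→d1:-→d2:-→d3:-→d4:-→d5:-→d6:-→d7:-→d8:-→d9:-→d10:-→d11:-→d12:-→d13:-→d14:-→d15:-→d16:-→d17:-→d18:H0→d19:-  best=H0
  ? 0.193.210.200  path d0:-→d1:-→d2:-→d3:-→d4:-→d5:-→d6:-→d7:-→d8:-→d9:-→d10:-→d11:-→d12:-→d13:-→d14:-→d15:-→d16:-→d17:-→d18:H0→d19:-→d20:-→d21:-→d22:-→d23:-→d24:-→d25:-→d26:-→d27:-→d28:-→d29:H1  best=H1
  ? 0.193.210.201  path d0:-→d1:-→d2:-→d3:-→d4:-→d5:-→d6:-→d7:-→d8:-→d9:-→d10:-→d11:-→d12:-→d13:-→d14:-→d15:-→d16:-→d17:-→d18:H0→d19:-→d20:-→d21:-→d22:-→d23:-→d24:-→d25:-→d26:-→d27:-→d28:-→d29:H1  best=H1
  ? 0.193.210.203  path d0:-→d1:-→d2:-→d3:-→d4:-→d5:-→d6:-→d7:-→d8:-→d9:-→d10:-→d11:-→d12:-→d13:-→d14:-→d15:-→d16:-→d17:-→d18:H0→d19:-→d20:-→d21:-→d22:-→d23:-→d24:-→d25:-→d26:-→d27:-→d28:-→d29:H1  best=H1
  add 236.0.0.0/7 -> H2 at depth 7
  add 214.0.0.0/9 -> H0 at depth 9
  ? 0.193.210.202  path d0:-→d1:-→d2:-→d3:-→d4:-→d5:-→d6:-→d7:-→d8:-→d9:-→d10:-→d11:-→d12:-→d13:-→d14:-→d15:-→d16:-→d17:-→d18:H0→d19:-→d20:-→d21:-→d22:-→d23:-→d24:-→d25:-→d26:-→d27:-→d28:-→d29:H1  best=H1

== LOOKUPS ==
["H0","H0","H1","H1","H1","H1"]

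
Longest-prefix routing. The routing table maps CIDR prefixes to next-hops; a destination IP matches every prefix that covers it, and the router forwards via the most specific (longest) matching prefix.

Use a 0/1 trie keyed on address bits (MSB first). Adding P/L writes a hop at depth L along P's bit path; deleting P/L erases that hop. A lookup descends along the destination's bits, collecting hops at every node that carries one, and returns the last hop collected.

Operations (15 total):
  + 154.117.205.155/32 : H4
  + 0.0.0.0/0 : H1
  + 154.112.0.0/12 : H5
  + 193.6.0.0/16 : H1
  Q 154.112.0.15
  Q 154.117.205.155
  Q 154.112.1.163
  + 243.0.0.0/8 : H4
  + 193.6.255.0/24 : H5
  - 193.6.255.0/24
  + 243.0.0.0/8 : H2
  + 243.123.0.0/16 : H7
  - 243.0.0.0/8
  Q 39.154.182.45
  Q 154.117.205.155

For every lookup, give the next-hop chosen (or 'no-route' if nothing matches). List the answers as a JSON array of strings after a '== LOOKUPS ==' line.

Trace:
  + 154.117.205.155/32 (H4) depth=32
  + 0.0.0.0/0 (H1) depth=0
  + 154.112.0.0/12 (H5) depth=12
  + 193.6.0.0/16 (H1) depth=16
  lookup 154.112.0.15: bits 1001101001110 walk d0:H1→d1:-→d2:-→d3:-→d4:-→d5:-→d6:-→d7:-→d8:-→d9:-→d10:-→d11:-→d12:H5→d13:- -> H5
  lookup 154.117.205.155: bits 10011010011101011100110110011011 walk d0:H1→d1:-→d2:-→d3:-→d4:-→d5:-→d6:-→d7:-→d8:-→d9:-→d10:-→d11:-→d12:H5→d13:-→d14:-→d15:-→d16:-→d17:-→d18:-→d19:-→d20:-→d21:-→d22:-→d23:-→d24:-→d25:-→d26:-→d27:-→d28:-→d29:-→d30:-→d31:-→d32:H4 -> H4
  lookup 154.112.1.163: bits 1001101001110 walk d0:H1→d1:-→d2:-→d3:-→d4:-→d5:-→d6:-→d7:-→d8:-→d9:-→d10:-→d11:-→d12:H5→d13:- -> H5
  + 243.0.0.0/8 (H4) depth=8
  + 193.6.255.0/24 (H5) depth=24
  - 193.6.255.0/24 clear@24
  + 243.0.0.0/8 (H2) depth=8
  + 243.123.0.0/16 (H7) depth=16
  - 243.0.0.0/8 clear@8
  lookup 39.154.182.45: bits ε walk d0:H1 -> H1
  lookup 154.117.205.155: bits 10011010011101011100110110011011 walk d0:H1→d1:-→d2:-→d3:-→d4:-→d5:-→d6:-→d7:-→d8:-→d9:-→d10:-→d11:-→d12:H5→d13:-→d14:-→d15:-→d16:-→d17:-→d18:-→d19:-→d20:-→d21:-→d22:-→d23:-→d24:-→d25:-→d26:-→d27:-→d28:-→d29:-→d30:-→d31:-→d32:H4 -> H4

== LOOKUPS ==
["H5","H4","H5","H1","H4"]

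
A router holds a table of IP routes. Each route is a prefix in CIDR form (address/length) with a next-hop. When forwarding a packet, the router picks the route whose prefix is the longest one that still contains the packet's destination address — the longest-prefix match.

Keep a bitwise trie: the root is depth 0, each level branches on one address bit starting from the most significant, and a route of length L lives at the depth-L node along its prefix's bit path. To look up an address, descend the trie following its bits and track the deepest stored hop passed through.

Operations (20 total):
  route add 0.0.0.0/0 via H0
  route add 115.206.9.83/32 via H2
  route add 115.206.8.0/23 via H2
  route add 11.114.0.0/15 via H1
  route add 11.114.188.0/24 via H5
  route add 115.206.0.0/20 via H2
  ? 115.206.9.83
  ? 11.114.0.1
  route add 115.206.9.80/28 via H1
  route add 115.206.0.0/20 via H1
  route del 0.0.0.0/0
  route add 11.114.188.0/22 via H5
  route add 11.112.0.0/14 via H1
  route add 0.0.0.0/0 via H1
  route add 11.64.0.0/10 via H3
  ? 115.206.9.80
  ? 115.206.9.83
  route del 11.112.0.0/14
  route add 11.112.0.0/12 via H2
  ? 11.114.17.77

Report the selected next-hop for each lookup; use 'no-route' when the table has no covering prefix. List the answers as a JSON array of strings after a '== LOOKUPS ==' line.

Trace:
  add 0.0.0.0/0 -> H0 at depth 0
  add 115.206.9.83/32 -> H2 at depth 32
  add 115.206.8.0/23 -> H2 at depth 23
  add 11.114.0.0/15 -> H1 at depth 15
  add 11.114.188.0/24 -> H5 at depth 24
  add 115.206.0.0/20 -> H2 at depth 20
  ? 115.206.9.83  path d0:H0→d1:-→d2:-→d3:-→d4:-→d5:-→d6:-→d7:-→d8:-→d9:-→d10:-→d11:-→d12:-→d13:-→d14:-→d15:-→d16:-→d17:-→d18:-→d19:-→d20:H2→d21:-→d22:-→d23:H2→d24:-→d25:-→d26:-→d27:-→d28:-→d29:-→d30:-→d31:-→d32:H2  best=H2
  ? 11.114.0.1  path d0:H0→d1:-→d2:-→d3:-→d4:-→d5:-→d6:-→d7:-→d8:-→d9:-→d10:-→d11:-→d12:-→d13:-→d14:-→d15:H1→d16:-  best=H1
  add 115.206.9.80/28 -> H1 at depth 28
  add 115.206.0.0/20 -> H1 at depth 20
  - 0.0.0.0/0 clear@0
  add 11.114.188.0/22 -> H5 at depth 22
  add 11.112.0.0/14 -> H1 at depth 14
  add 0.0.0.0/0 -> H1 at depth 0
  add 11.64.0.0/10 -> H3 at depth 10
  ? 115.206.9.80  path d0:H1→d1:-→d2:-→d3:-→d4:-→d5:-→d6:-→d7:-→d8:-→d9:-→d10:-→d11:-→d12:-→d13:-→d14:-→d15:-→d16:-→d17:-→d18:-→d19:-→d20:H1→d21:-→d22:-→d23:H2→d24:-→d25:-→d26:-→d27:-→d28:H1→d29:-→d30:-  best=H1
  ? 115.206.9.83  path d0:H1→d1:-→d2:-→d3:-→d4:-→d5:-→d6:-→d7:-→d8:-→d9:-→d10:-→d11:-→d12:-→d13:-→d14:-→d15:-→d16:-→d17:-→d18:-→d19:-→d20:H1→d21:-→d22:-→d23:H2→d24:-→d25:-→d26:-→d27:-→d28:H1→d29:-→d30:-→d31:-→d32:H2  best=H2
  - 11.112.0.0/14 clear@14
  add 11.112.0.0/12 -> H2 at depth 12
  ? 11.114.17.77  path d0:H1→d1:-→d2:-→d3:-→d4:-→d5:-→d6:-→d7:-→d8:-→d9:-→d10:H3→d11:-→d12:H2→d13:-→d14:-→d15:H1→d16:-  best=H1

== LOOKUPS ==
["H2","H1","H1","H2","H1"]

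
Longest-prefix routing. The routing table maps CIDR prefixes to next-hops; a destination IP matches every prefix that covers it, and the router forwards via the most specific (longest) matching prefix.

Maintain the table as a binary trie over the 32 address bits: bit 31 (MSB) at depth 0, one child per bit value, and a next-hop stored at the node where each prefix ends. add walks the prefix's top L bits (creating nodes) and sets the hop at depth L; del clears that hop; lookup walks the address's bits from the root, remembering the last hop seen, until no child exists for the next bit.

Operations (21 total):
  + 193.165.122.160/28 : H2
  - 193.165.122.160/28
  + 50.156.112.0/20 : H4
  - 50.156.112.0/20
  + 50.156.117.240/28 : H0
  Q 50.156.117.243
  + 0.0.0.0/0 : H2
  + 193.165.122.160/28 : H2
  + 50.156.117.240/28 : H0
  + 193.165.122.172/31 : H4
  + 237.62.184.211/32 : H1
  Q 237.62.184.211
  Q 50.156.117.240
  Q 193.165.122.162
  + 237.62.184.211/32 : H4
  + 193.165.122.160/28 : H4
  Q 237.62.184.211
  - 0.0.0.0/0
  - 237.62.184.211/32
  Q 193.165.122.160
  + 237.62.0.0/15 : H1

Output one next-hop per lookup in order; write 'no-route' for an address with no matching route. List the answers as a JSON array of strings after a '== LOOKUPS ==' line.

Process each operation:
  + 193.165.122.160/28 (H2) depth=28
  - 193.165.122.160/28 clear@28
  + 50.156.112.0/20 (H4) depth=20
  - 50.156.112.0/20 clear@20
  + 50.156.117.240/28 (H0) depth=28
  ? 50.156.117.243  path d0:-→d1:-→d2:-→d3:-→d4:-→d5:-→d6:-→d7:-→d8:-→d9:-→d10:-→d11:-→d12:-→d13:-→d14:-→d15:-→d16:-→d17:-→d18:-→d19:-→d20:-→d21:-→d22:-→d23:-→d24:-→d25:-→d26:-→d27:-→d28:H0  best=H0
  + 0.0.0.0/0 (H2) depth=0
  + 193.165.122.160/28 (H2) depth=28
  + 50.156.117.240/28 (H0) depth=28
  + 193.165.122.172/31 (H4) depth=31
  + 237.62.184.211/32 (H1) depth=32
  ? 237.62.184.211  path d0:H2→d1:-→d2:-→d3:-→d4:-→d5:-→d6:-→d7:-→d8:-→d9:-→d10:-→d11:-→d12:-→d13:-→d14:-→d15:-→d16:-→d17:-→d18:-→d19:-→d20:-→d21:-→d22:-→d23:-→d24:-→d25:-→d26:-→d27:-→d28:-→d29:-→d30:-→d31:-→d32:H1  best=H1
  ? 50.156.117.240  path d0:H2→d1:-→d2:-→d3:-→d4:-→d5:-→d6:-→d7:-→d8:-→d9:-→d10:-→d11:-→d12:-→d13:-→d14:-→d15:-→d16:-→d17:-→d18:-→d19:-→d20:-→d21:-→d22:-→d23:-→d24:-→d25:-→d26:-→d27:-→d28:H0  best=H0
  ? 193.165.122.162  path d0:H2→d1:-→d2:-→d3:-→d4:-→d5:-→d6:-→d7:-→d8:-→d9:-→d10:-→d11:-→d12:-→d13:-→d14:-→d15:-→d16:-→d17:-→d18:-→d19:-→d20:-→d21:-→d22:-→d23:-→d24:-→d25:-→d26:-→d27:-→d28:H2  best=H2
  + 237.62.184.211/32 (H4) depth=32
  + 193.165.122.160/28 (H4) depth=28
  ? 237.62.184.211  path d0:H2→d1:-→d2:-→d3:-→d4:-→d5:-→d6:-→d7:-→d8:-→d9:-→d10:-→d11:-→d12:-→d13:-→d14:-→d15:-→d16:-→d17:-→d18:-→d19:-→d20:-→d21:-→d22:-→d23:-→d24:-→d25:-→d26:-→d27:-→d28:-→d29:-→d30:-→d31:-→d32:H4  best=H4
  - 0.0.0.0/0 clear@0
  - 237.62.184.211/32 clear@32
  ? 193.165.122.160  path d0:-→d1:-→d2:-→d3:-→d4:-→d5:-→d6:-→d7:-→d8:-→d9:-→d10:-→d11:-→d12:-→d13:-→d14:-→d15:-→d16:-→d17:-→d18:-→d19:-→d20:-→d21:-→d22:-→d23:-→d24:-→d25:-→d26:-→d27:-→d28:H4  best=H4
  + 237.62.0.0/15 (H1) depth=15

== LOOKUPS ==
["H0","H1","H0","H2","H4","H4"]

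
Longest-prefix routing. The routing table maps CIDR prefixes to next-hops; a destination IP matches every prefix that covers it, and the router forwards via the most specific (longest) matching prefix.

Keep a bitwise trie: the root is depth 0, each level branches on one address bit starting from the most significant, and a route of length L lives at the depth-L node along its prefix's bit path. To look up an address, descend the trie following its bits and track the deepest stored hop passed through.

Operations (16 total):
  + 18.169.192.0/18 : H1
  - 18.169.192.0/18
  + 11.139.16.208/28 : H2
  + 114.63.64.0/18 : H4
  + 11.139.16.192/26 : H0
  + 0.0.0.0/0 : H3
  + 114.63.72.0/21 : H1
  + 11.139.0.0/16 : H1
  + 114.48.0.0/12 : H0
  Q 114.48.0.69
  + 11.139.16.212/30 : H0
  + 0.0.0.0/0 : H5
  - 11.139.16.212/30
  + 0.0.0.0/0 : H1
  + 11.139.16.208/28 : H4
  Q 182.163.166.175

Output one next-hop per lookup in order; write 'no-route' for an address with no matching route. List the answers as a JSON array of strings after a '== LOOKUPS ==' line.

Trace:
  add 18.169.192.0/18 -> H1 at depth 18
  - 18.169.192.0/18 clear@18
  add 11.139.16.208/28 -> H2 at depth 28
  add 114.63.64.0/18 -> H4 at depth 18
  add 11.139.16.192/26 -> H0 at depth 26
  add 0.0.0.0/0 -> H3 at depth 0
  add 114.63.72.0/21 -> H1 at depth 21
  add 11.139.0.0/16 -> H1 at depth 16
  add 114.48.0.0/12 -> H0 at depth 12
  ? 114.48.0.69  path d0:H3→d1:-→d2:-→d3:-→d4:-→d5:-→d6:-→d7:-→d8:-→d9:-→d10:-→d11:-→d12:H0  best=H0
  add 11.139.16.212/30 -> H0 at depth 30
  add 0.0.0.0/0 -> H5 at depth 0
  - 11.139.16.212/30 clear@30
  add 0.0.0.0/0 -> H1 at depth 0
  add 11.139.16.208/28 -> H4 at depth 28
  ? 182.163.166.175  path d0:H1  best=H1

== LOOKUPS ==
["H0","H1"]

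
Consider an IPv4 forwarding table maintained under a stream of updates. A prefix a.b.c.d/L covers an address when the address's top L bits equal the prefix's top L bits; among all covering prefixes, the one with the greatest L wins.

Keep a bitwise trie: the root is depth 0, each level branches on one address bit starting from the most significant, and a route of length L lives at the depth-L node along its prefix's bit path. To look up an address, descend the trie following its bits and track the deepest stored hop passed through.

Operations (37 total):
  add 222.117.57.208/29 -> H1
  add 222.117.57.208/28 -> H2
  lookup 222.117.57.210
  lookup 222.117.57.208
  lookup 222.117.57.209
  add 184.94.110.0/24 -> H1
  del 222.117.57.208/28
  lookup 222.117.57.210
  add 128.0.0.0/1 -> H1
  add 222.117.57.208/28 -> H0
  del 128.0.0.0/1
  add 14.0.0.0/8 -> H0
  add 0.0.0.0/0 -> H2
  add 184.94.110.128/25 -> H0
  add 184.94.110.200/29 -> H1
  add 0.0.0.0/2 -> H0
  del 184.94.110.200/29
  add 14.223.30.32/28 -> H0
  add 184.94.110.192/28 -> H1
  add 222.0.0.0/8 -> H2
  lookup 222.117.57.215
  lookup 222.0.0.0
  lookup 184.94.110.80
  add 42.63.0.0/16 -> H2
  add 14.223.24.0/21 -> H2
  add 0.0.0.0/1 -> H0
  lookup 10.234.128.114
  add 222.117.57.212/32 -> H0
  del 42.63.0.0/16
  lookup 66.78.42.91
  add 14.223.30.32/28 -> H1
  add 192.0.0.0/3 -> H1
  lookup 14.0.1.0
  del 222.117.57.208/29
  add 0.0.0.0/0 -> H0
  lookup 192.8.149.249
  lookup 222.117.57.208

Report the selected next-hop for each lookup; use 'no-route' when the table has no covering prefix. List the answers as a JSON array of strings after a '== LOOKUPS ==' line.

Trace:
  add 222.117.57.208/29 -> H1 at depth 29
  add 222.117.57.208/28 -> H2 at depth 28
  lookup 222.117.57.210: bits 11011110011101010011100111010 walk d0:-→d1:-→d2:-→d3:-→d4:-→d5:-→d6:-→d7:-→d8:-→d9:-→d10:-→d11:-→d12:-→d13:-→d14:-→d15:-→d16:-→d17:-→d18:-→d19:-→d20:-→d21:-→d22:-→d23:-→d24:-→d25:-→d26:-→d27:-→d28:H2→d29:H1 -> H1
  lookup 222.117.57.208: bits 11011110011101010011100111010 walk d0:-→d1:-→d2:-→d3:-→d4:-→d5:-→d6:-→d7:-→d8:-→d9:-→d10:-→d11:-→d12:-→d13:-→d14:-→d15:-→d16:-→d17:-→d18:-→d19:-→d20:-→d21:-→d22:-→d23:-→d24:-→d25:-→d26:-→d27:-→d28:H2→d29:H1 -> H1
  lookup 222.117.57.209: bits 11011110011101010011100111010 walk d0:-→d1:-→d2:-→d3:-→d4:-→d5:-→d6:-→d7:-→d8:-→d9:-→d10:-→d11:-→d12:-→d13:-→d14:-→d15:-→d16:-→d17:-→d18:-→d19:-→d20:-→d21:-→d22:-→d23:-→d24:-→d25:-→d26:-→d27:-→d28:H2→d29:H1 -> H1
  add 184.94.110.0/24 -> H1 at depth 24
  del 222.117.57.208/28 (clear depth 28)
  lookup 222.117.57.210: bits 11011110011101010011100111010 walk d0:-→d1:-→d2:-→d3:-→d4:-→d5:-→d6:-→d7:-→d8:-→d9:-→d10:-→d11:-→d12:-→d13:-→d14:-→d15:-→d16:-→d17:-→d18:-→d19:-→d20:-→d21:-→d22:-→d23:-→d24:-→d25:-→d26:-→d27:-→d28:-→d29:H1 -> H1
  add 128.0.0.0/1 -> H1 at depth 1
  add 222.117.57.208/28 -> H0 at depth 28
  del 128.0.0.0/1 (clear depth 1)
  add 14.0.0.0/8 -> H0 at depth 8
  add 0.0.0.0/0 -> H2 at depth 0
  add 184.94.110.128/25 -> H0 at depth 25
  add 184.94.110.200/29 -> H1 at depth 29
  add 0.0.0.0/2 -> H0 at depth 2
  del 184.94.110.200/29 (clear depth 29)
  add 14.223.30.32/28 -> H0 at depth 28
  add 184.94.110.192/28 -> H1 at depth 28
  add 222.0.0.0/8 -> H2 at depth 8
  lookup 222.117.57.215: bits 11011110011101010011100111010 walk d0:H2→d1:-→d2:-→d3:-→d4:-→d5:-→d6:-→d7:-→d8:H2→d9:-→d10:-→d11:-→d12:-→d13:-→d14:-→d15:-→d16:-→d17:-→d18:-→d19:-→d20:-→d21:-→d22:-→d23:-→d24:-→d25:-→d26:-→d27:-→d28:H0→d29:H1 -> H1
  lookup 222.0.0.0: bits 110111100 walk d0:H2→d1:-→d2:-→d3:-→d4:-→d5:-→d6:-→d7:-→d8:H2→d9:- -> H2
  lookup 184.94.110.80: bits 101110000101111001101110 walk d0:H2→d1:-→d2:-→d3:-→d4:-→d5:-→d6:-→d7:-→d8:-→d9:-→d10:-→d11:-→d12:-→d13:-→d14:-→d15:-→d16:-→d17:-→d18:-→d19:-→d20:-→d21:-→d22:-→d23:-→d24:H1 -> H1
  add 42.63.0.0/16 -> H2 at depth 16
  add 14.223.24.0/21 -> H2 at depth 21
  add 0.0.0.0/1 -> H0 at depth 1
  lookup 10.234.128.114: bits 00001 walk d0:H2→d1:H0→d2:H0→d3:-→d4:-→d5:- -> H0
  add 222.117.57.212/32 -> H0 at depth 32
  del 42.63.0.0/16 (clear depth 16)
  lookup 66.78.42.91: bits 0 walk d0:H2→d1:H0 -> H0
  add 14.223.30.32/28 -> H1 at depth 28
  add 192.0.0.0/3 -> H1 at depth 3
  lookup 14.0.1.0: bits 00001110 walk d0:H2→d1:H0→d2:H0→d3:-→d4:-→d5:-→d6:-→d7:-→d8:H0 -> H0
  del 222.117.57.208/29 (clear depth 29)
  add 0.0.0.0/0 -> H0 at depth 0
  lookup 192.8.149.249: bits 110 walk d0:H0→d1:-→d2:-→d3:H1 -> H1
  lookup 222.117.57.208: bits 11011110011101010011100111010 walk d0:H0→d1:-→d2:-→d3:H1→d4:-→d5:-→d6:-→d7:-→d8:H2→d9:-→d10:-→d11:-→d12:-→d13:-→d14:-→d15:-→d16:-→d17:-→d18:-→d19:-→d20:-→d21:-→d22:-→d23:-→d24:-→d25:-→d26:-→d27:-→d28:H0→d29:- -> H0

== LOOKUPS ==
["H1","H1","H1","H1","H1","H2","H1","H0","H0","H0","H1","H0"]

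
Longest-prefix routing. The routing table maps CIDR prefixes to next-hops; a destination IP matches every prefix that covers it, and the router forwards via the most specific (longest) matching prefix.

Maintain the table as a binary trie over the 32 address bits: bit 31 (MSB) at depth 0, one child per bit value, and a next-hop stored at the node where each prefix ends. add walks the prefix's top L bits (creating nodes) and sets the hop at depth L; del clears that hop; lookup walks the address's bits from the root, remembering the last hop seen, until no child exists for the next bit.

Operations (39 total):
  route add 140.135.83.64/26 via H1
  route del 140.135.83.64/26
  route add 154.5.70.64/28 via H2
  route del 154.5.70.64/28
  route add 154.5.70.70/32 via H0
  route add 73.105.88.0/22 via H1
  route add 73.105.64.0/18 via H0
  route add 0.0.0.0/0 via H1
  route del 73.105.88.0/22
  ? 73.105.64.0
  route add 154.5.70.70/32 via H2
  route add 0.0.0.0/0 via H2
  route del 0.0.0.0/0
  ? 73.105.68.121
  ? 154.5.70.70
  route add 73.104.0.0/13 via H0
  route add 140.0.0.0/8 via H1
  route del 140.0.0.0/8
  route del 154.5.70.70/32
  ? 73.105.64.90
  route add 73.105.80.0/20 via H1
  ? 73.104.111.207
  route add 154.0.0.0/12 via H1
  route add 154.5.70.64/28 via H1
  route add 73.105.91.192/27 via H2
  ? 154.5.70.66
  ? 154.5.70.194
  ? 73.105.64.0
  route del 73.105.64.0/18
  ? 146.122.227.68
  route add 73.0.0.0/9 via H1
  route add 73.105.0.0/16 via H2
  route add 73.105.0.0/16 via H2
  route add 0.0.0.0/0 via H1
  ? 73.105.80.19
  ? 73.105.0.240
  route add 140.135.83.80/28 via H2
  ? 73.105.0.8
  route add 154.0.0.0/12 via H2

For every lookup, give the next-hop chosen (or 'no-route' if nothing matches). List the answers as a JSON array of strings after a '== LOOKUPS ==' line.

Trace:
  add 140.135.83.64/26 -> H1 at depth 26
  del 140.135.83.64/26 (clear depth 26)
  add 154.5.70.64/28 -> H2 at depth 28
  del 154.5.70.64/28 (clear depth 28)
  add 154.5.70.70/32 -> H0 at depth 32
  add 73.105.88.0/22 -> H1 at depth 22
  add 73.105.64.0/18 -> H0 at depth 18
  add 0.0.0.0/0 -> H1 at depth 0
  del 73.105.88.0/22 (clear depth 22)
  lookup 73.105.64.0: bits 0100100101101001010 walk d0:H1→d1:-→d2:-→d3:-→d4:-→d5:-→d6:-→d7:-→d8:-→d9:-→d10:-→d11:-→d12:-→d13:-→d14:-→d15:-→d16:-→d17:-→d18:H0→d19:- -> H0
  add 154.5.70.70/32 -> H2 at depth 32
  add 0.0.0.0/0 -> H2 at depth 0
  del 0.0.0.0/0 (clear depth 0)
  lookup 73.105.68.121: bits 0100100101101001010 walk d0:-→d1:-→d2:-→d3:-→d4:-→d5:-→d6:-→d7:-→d8:-→d9:-→d10:-→d11:-→d12:-→d13:-→d14:-→d15:-→d16:-→d17:-→d18:H0→d19:- -> H0
  lookup 154.5.70.70: bits 10011010000001010100011001000110 walk d0:-→d1:-→d2:-→d3:-→d4:-→d5:-→d6:-→d7:-→d8:-→d9:-→d10:-→d11:-→d12:-→d13:-→d14:-→d15:-→d16:-→d17:-→d18:-→d19:-→d20:-→d21:-→d22:-→d23:-→d24:-→d25:-→d26:-→d27:-→d28:-→d29:-→d30:-→d31:-→d32:H2 -> H2
  add 73.104.0.0/13 -> H0 at depth 13
  add 140.0.0.0/8 -> H1 at depth 8
  del 140.0.0.0/8 (clear depth 8)
  del 154.5.70.70/32 (clear depth 32)
  lookup 73.105.64.90: bits 0100100101101001010 walk d0:-→d1:-→d2:-→d3:-→d4:-→d5:-→d6:-→d7:-→d8:-→d9:-→d10:-→d11:-→d12:-→d13:H0→d14:-→d15:-→d16:-→d17:-→d18:H0→d19:- -> H0
  add 73.105.80.0/20 -> H1 at depth 20
  lookup 73.104.111.207: bits 010010010110100 walk d0:-→d1:-→d2:-→d3:-→d4:-→d5:-→d6:-→d7:-→d8:-→d9:-→d10:-→d11:-→d12:-→d13:H0→d14:-→d15:- -> H0
  add 154.0.0.0/12 -> H1 at depth 12
  add 154.5.70.64/28 -> H1 at depth 28
  add 73.105.91.192/27 -> H2 at depth 27
  lookup 154.5.70.66: bits 10011010000001010100011001000 walk d0:-→d1:-→d2:-→d3:-→d4:-→d5:-→d6:-→d7:-→d8:-→d9:-→d10:-→d11:-→d12:H1→d13:-→d14:-→d15:-→d16:-→d17:-→d18:-→d19:-→d20:-→d21:-→d22:-→d23:-→d24:-→d25:-→d26:-→d27:-→d28:H1→d29:- -> H1
  lookup 154.5.70.194: bits 100110100000010101000110 walk d0:-→d1:-→d2:-→d3:-→d4:-→d5:-→d6:-→d7:-→d8:-→d9:-→d10:-→d11:-→d12:H1→d13:-→d14:-→d15:-→d16:-→d17:-→d18:-→d19:-→d20:-→d21:-→d22:-→d23:-→d24:- -> H1
  lookup 73.105.64.0: bits 0100100101101001010 walk d0:-→d1:-→d2:-→d3:-→d4:-→d5:-→d6:-→d7:-→d8:-→d9:-→d10:-→d11:-→d12:-→d13:H0→d14:-→d15:-→d16:-→d17:-→d18:H0→d19:- -> H0
  del 73.105.64.0/18 (clear depth 18)
  lookup 146.122.227.68: bits 1001 walk d0:-→d1:-→d2:-→d3:-→d4:- -> no-route
  add 73.0.0.0/9 -> H1 at depth 9
  add 73.105.0.0/16 -> H2 at depth 16
  add 73.105.0.0/16 -> H2 at depth 16
  add 0.0.0.0/0 -> H1 at depth 0
  lookup 73.105.80.19: bits 01001001011010010101 walk d0:H1→d1:-→d2:-→d3:-→d4:-→d5:-→d6:-→d7:-→d8:-→d9:H1→d10:-→d11:-→d12:-→d13:H0→d14:-→d15:-→d16:H2→d17:-→d18:-→d19:-→d20:H1 -> H1
  lookup 73.105.0.240: bits 01001001011010010 walk d0:H1→d1:-→d2:-→d3:-→d4:-→d5:-→d6:-→d7:-→d8:-→d9:H1→d10:-→d11:-→d12:-→d13:H0→d14:-→d15:-→d16:H2→d17:- -> H2
  add 140.135.83.80/28 -> H2 at depth 28
  lookup 73.105.0.8: bits 01001001011010010 walk d0:H1→d1:-→d2:-→d3:-→d4:-→d5:-→d6:-→d7:-→d8:-→d9:H1→d10:-→d11:-→d12:-→d13:H0→d14:-→d15:-→d16:H2→d17:- -> H2
  add 154.0.0.0/12 -> H2 at depth 12

== LOOKUPS ==
["H0","H0","H2","H0","H0","H1","H1","H0","no-route","H1","H2","H2"]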